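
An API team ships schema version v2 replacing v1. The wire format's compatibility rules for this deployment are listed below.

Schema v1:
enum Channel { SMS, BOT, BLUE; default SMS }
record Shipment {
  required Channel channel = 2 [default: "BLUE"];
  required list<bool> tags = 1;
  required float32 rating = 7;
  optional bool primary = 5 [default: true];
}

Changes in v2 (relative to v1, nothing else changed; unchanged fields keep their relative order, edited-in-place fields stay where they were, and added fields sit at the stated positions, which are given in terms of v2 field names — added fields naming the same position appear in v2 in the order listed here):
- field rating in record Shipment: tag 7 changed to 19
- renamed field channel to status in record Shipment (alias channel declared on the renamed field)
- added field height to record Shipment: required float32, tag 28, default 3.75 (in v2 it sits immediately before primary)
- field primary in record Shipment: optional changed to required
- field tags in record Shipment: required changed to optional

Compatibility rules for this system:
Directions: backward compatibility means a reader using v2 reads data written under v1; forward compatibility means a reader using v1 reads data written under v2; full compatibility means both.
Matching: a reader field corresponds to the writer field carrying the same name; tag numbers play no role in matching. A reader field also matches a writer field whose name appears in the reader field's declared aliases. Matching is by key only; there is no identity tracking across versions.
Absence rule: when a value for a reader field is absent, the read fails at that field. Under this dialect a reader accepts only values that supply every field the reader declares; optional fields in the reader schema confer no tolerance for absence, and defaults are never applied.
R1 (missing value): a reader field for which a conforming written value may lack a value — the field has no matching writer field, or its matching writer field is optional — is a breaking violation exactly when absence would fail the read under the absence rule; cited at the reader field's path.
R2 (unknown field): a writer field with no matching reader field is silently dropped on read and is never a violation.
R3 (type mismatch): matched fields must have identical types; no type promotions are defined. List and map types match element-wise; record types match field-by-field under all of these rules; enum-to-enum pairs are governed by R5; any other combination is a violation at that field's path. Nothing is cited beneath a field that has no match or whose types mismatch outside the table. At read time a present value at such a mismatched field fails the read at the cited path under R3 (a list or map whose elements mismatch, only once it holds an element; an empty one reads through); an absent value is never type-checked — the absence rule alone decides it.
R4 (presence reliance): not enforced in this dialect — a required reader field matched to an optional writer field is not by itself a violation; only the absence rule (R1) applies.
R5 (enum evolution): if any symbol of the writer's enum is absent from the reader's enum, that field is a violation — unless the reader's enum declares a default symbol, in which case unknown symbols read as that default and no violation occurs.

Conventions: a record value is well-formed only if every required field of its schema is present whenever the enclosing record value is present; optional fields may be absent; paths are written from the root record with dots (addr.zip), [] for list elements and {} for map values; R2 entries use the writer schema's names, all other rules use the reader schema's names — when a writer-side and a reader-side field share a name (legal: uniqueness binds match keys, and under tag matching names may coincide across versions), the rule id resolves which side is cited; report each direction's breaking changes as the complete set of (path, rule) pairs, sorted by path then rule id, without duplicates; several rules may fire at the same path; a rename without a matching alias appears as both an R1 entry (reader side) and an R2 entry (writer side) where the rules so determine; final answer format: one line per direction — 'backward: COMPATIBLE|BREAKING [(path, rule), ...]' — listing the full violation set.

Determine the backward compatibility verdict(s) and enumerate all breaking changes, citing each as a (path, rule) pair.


backward: BREAKING [(height, R1), (primary, R1)]

arrows below run writer -> reader for Shipment
backward for Shipment (reader v2, writer v1):
  Channel -> Channel, writer required: status aligns to channel
  list<bool> -> list<bool>, writer required: tags aligns to tags
  float32 -> float32, writer required: rating aligns to rating
  height has no writer counterpart
  bool -> bool, writer optional: primary aligns to primary
  breaking: (height, R1)
  breaking: (primary, R1)
  backward on Shipment therefore BREAKING (2)
diffs on Shipment not affecting the asked answer:
  field rating in record Shipment: tag 7 changed to 19 -> inert for the asked Shipment verdict: nothing fires
  renamed field channel to status in record Shipment (alias channel declared on the renamed field) -> affects forward compatibility only, which is not asked
  field primary in record Shipment: optional changed to required -> affects forward compatibility only, which is not asked
  field tags in record Shipment: required changed to optional -> affects forward compatibility only, which is not asked


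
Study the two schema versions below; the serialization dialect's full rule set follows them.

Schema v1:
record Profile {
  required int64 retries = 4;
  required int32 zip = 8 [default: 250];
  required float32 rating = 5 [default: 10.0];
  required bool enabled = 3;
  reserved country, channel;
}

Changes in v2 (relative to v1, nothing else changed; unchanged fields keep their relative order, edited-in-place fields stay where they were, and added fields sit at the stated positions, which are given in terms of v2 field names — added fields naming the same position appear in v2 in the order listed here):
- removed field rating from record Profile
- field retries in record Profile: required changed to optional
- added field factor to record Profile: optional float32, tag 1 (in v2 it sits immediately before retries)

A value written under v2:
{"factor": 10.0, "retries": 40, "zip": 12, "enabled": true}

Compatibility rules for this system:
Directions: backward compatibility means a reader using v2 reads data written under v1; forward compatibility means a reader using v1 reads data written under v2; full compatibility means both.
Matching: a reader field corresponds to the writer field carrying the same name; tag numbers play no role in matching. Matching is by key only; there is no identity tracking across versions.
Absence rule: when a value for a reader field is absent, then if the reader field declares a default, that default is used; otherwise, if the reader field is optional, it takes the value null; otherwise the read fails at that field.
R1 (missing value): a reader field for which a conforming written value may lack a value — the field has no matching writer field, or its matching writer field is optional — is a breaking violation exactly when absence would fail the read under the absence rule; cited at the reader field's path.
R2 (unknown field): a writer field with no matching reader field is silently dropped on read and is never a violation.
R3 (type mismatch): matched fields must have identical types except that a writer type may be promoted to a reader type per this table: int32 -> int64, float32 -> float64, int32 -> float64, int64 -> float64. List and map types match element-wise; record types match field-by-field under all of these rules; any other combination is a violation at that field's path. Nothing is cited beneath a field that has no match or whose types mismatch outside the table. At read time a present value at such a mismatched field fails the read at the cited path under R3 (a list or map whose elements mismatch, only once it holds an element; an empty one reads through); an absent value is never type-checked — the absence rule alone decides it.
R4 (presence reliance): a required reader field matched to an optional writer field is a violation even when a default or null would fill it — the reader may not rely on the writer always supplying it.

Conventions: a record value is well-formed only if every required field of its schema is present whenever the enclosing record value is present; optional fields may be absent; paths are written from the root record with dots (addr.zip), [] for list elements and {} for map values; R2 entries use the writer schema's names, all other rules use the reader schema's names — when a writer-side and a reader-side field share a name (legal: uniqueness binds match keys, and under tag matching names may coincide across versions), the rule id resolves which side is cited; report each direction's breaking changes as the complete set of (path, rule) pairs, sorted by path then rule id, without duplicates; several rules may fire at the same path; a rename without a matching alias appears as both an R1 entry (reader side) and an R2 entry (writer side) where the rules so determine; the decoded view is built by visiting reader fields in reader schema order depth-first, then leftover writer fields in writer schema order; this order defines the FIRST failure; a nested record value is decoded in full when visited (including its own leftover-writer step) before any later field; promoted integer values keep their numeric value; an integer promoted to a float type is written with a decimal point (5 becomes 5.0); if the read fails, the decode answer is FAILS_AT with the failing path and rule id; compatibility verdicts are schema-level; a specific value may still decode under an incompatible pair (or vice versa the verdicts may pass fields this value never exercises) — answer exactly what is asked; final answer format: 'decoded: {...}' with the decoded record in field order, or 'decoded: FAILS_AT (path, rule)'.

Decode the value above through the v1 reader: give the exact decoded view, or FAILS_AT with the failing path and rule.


each type pair in Profile: writer, then reader
decoding the Profile value with the v1 reader:
  retries := 40
  zip := 12
  rating := 10.0 (absent -> default)
  enabled := true
  writer factor: unknown -> dropped
  => decoded: {"retries": 40, "zip": 12, "rating": 10.0, "enabled": true}
checking off the Profile differences that do not matter here:
  removed field rating from record Profile -> no rule fires on it and the decoded Profile view is identical with or without it
  field retries in record Profile: required changed to optional -> schema-level compatibility only; this Profile value's decode is unchanged
  added field factor to record Profile: optional float32, tag 1 (in v2 it sits immediately before retries) -> no rule fires on it and the decoded Profile view is identical with or without it

decoded: {"retries": 40, "zip": 12, "rating": 10.0, "enabled": true}


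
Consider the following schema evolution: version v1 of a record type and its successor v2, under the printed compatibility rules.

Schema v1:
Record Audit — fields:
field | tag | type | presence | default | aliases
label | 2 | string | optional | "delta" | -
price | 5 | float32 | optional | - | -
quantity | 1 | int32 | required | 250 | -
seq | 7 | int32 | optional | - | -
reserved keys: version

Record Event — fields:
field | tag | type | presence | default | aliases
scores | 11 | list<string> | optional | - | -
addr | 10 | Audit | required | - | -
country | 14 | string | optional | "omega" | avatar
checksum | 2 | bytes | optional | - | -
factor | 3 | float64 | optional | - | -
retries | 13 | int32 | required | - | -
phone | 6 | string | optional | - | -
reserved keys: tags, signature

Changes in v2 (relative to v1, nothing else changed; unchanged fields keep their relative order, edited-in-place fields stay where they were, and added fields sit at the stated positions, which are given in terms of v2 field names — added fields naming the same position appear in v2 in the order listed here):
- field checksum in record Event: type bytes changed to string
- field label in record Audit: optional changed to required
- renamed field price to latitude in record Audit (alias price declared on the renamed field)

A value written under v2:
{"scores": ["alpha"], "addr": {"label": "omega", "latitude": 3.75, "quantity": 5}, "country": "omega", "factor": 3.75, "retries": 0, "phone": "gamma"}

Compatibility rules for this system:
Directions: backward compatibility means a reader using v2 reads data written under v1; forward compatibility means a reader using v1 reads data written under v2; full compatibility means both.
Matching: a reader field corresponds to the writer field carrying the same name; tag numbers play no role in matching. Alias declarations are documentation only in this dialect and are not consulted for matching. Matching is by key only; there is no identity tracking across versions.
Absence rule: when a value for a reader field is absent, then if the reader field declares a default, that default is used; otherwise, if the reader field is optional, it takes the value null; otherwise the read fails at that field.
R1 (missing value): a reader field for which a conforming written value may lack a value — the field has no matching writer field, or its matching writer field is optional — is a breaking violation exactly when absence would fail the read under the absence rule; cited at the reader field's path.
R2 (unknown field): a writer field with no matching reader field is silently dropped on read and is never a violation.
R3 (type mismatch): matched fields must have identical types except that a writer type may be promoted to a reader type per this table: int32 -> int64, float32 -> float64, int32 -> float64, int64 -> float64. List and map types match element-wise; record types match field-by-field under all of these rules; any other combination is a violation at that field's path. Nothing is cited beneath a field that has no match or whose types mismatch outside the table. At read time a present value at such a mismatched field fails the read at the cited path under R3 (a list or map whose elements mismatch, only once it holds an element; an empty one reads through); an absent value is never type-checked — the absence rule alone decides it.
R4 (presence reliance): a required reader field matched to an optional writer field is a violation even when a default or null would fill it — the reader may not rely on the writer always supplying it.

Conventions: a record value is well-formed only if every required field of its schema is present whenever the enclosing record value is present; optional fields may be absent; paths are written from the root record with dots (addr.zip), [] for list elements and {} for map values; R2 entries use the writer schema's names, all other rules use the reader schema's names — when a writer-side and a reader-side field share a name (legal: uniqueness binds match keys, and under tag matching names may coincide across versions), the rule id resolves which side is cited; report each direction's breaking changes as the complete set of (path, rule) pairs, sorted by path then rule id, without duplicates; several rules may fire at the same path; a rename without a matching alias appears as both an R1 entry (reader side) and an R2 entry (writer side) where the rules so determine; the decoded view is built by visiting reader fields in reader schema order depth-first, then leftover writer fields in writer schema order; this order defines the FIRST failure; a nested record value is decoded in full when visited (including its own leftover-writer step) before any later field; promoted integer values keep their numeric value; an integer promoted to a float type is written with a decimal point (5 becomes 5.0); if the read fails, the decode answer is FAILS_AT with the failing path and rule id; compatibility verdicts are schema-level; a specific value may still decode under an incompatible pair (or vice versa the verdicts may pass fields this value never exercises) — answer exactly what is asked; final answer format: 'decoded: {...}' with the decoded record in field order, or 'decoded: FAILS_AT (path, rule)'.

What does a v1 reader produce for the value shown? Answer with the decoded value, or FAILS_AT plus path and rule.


decoded: {"scores": ["alpha"], "addr": {"label": "omega", "price": null, "quantity": 5, "seq": null}, "country": "omega", "checksum": null, "factor": 3.75, "retries": 0, "phone": "gamma"}

each type pair in Event: writer, then reader
decoding the Event value with the v1 reader:
  scores := ["alpha"]
  addr.label := "omega"
  addr.price := null (absent, optional -> null)
  addr.quantity := 5
  addr.seq := null (absent, optional -> null)
  writer addr.latitude: unknown -> dropped
  country := "omega"
  checksum := null (absent, optional -> null)
  factor := 3.75
  retries := 0
  phone := "gamma"
  => decoded: {"scores": ["alpha"], "addr": {"label": "omega", "price": null, "quantity": 5, "seq": null}, "country": "omega", "checksum": null, "factor": 3.75, "retries": 0, "phone": "gamma"}
the other Event changes do not affect what is asked:
  field checksum in record Event: type bytes changed to string -> affects the rule determinations only; this particular Event value decodes identically
  field label in record Audit: optional changed to required -> affects the rule determinations only; this particular Event value decodes identically


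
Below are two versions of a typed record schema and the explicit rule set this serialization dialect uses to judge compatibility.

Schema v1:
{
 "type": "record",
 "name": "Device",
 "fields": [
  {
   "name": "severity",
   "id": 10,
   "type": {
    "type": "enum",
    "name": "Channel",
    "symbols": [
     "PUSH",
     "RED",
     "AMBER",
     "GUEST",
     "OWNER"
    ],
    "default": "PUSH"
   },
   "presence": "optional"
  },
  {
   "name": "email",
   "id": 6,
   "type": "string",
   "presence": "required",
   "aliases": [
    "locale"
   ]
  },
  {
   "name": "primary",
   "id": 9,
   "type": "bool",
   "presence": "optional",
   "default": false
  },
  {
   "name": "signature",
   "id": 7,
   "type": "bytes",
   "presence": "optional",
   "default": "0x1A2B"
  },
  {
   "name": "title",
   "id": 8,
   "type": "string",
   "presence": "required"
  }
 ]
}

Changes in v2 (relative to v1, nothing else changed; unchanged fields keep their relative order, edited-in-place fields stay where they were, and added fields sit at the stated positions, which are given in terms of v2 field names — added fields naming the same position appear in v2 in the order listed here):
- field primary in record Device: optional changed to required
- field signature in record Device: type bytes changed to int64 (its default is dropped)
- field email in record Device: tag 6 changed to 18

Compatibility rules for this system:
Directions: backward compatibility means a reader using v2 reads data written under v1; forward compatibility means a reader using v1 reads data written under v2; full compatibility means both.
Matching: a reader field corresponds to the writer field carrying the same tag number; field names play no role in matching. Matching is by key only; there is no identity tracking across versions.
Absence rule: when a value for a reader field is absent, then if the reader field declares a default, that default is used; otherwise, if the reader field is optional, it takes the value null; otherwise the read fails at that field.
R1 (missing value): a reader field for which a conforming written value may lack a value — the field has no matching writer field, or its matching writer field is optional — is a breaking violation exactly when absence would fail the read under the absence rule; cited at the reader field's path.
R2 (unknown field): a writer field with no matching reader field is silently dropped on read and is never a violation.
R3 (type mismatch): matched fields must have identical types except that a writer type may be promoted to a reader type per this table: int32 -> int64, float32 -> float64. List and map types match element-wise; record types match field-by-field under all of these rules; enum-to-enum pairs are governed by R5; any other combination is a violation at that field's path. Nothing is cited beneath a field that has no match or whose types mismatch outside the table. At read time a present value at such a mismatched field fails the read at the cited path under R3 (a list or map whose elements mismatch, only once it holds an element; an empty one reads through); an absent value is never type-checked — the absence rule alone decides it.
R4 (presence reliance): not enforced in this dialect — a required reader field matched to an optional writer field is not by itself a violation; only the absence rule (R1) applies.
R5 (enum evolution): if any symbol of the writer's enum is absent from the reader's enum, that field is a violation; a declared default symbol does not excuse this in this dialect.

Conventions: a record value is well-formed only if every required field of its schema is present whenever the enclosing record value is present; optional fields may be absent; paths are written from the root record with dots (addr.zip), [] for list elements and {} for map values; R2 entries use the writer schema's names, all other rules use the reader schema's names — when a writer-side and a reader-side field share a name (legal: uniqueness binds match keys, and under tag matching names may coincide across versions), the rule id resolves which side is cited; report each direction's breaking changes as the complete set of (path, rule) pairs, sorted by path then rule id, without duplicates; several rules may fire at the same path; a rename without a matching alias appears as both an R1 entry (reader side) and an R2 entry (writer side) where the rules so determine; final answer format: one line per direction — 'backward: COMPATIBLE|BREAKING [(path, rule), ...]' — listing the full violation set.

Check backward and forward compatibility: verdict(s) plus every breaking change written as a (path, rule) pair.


arrows below run writer -> reader for Device
backward for Device (reader v2, writer v1):
  severity: Channel -> Channel, writer optional; from severity
  email: no writer match
  primary: bool -> bool, writer optional; from primary
  signature: bytes -> int64, writer optional; from signature
  title: string -> string, writer required; from title
  email (writer side), unknown to reader
  R1 fires at email
  R3 fires at signature
  backward on Device therefore BREAKING (2)
forward for Device (reader v1, writer v2):
  severity: Channel -> Channel, writer optional; from severity
  email: no writer match
  primary: bool -> bool, writer required; from primary
  signature: int64 -> bytes, writer optional; from signature
  title: string -> string, writer required; from title
  email (writer side), unknown to reader
  R1 fires at email
  R3 fires at signature
  forward on Device therefore BREAKING (2)

backward: BREAKING [(email, R1), (signature, R3)]; forward: BREAKING [(email, R1), (signature, R3)]


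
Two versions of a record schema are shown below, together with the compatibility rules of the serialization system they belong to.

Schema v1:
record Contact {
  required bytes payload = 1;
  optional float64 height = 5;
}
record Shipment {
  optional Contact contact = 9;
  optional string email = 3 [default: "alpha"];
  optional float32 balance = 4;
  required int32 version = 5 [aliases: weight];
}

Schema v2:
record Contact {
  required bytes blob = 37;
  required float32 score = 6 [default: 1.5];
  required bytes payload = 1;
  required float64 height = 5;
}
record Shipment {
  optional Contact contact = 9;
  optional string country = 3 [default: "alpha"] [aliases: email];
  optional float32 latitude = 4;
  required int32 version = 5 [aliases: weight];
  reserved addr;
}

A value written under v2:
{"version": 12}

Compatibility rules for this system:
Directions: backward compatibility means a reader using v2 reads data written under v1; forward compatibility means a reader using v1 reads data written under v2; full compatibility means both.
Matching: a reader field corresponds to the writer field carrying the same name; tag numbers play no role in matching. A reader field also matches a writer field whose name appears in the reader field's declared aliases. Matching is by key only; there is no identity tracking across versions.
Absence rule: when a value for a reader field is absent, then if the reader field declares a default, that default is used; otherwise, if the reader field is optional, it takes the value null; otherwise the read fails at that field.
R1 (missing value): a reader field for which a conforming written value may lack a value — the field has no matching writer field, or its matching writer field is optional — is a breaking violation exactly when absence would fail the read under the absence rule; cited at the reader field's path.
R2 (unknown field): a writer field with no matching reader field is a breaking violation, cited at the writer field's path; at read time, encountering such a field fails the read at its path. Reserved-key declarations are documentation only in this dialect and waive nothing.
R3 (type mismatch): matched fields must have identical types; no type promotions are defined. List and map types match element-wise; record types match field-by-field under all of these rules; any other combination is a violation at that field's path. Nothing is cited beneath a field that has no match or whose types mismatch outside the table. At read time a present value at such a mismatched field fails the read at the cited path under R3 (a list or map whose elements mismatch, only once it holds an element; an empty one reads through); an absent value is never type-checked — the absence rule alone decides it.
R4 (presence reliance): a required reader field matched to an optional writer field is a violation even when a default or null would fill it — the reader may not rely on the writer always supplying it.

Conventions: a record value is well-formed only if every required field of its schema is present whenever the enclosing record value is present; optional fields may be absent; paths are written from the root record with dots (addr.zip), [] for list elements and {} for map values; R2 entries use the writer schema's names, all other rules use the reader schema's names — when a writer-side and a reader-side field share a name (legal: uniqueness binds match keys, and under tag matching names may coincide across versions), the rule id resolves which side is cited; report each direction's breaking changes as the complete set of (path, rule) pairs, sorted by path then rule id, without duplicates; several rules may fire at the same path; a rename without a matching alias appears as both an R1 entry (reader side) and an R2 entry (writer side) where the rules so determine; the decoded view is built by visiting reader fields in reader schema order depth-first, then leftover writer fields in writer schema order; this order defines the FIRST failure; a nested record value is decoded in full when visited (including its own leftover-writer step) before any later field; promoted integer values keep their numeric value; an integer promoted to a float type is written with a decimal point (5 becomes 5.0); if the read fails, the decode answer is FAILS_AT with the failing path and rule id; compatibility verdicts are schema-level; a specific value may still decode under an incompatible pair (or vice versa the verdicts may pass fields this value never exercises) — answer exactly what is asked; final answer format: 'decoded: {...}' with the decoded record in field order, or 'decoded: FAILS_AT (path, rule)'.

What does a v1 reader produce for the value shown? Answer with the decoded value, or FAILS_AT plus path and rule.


the writer's type comes first in each Shipment pair
decoding the Shipment value with the v1 reader:
  contact := null (not supplied -> null)
  email := "alpha" (no value, default fills)
  balance := null (not supplied -> null)
  version := 12
  => decoded: {"contact": null, "email": "alpha", "balance": null, "version": 12}
checking off the Shipment differences that do not matter here:
  added field blob to record Contact: required bytes, tag 37 (in v2 it sits immediately before payload) -> matters for Shipment compatibility verdicts, not for this value's decode
  renamed field email to country in record Shipment (alias email declared on the renamed field) -> matters for Shipment compatibility verdicts, not for this value's decode
  field height in record Contact: optional changed to required -> matters for Shipment compatibility verdicts, not for this value's decode
  added field score to record Contact: required float32, tag 6, default 1.5 (in v2 it sits immediately before payload) -> matters for Shipment compatibility verdicts, not for this value's decode
  renamed field balance to latitude in record Shipment -> matters for Shipment compatibility verdicts, not for this value's decode

decoded: {"contact": null, "email": "alpha", "balance": null, "version": 12}


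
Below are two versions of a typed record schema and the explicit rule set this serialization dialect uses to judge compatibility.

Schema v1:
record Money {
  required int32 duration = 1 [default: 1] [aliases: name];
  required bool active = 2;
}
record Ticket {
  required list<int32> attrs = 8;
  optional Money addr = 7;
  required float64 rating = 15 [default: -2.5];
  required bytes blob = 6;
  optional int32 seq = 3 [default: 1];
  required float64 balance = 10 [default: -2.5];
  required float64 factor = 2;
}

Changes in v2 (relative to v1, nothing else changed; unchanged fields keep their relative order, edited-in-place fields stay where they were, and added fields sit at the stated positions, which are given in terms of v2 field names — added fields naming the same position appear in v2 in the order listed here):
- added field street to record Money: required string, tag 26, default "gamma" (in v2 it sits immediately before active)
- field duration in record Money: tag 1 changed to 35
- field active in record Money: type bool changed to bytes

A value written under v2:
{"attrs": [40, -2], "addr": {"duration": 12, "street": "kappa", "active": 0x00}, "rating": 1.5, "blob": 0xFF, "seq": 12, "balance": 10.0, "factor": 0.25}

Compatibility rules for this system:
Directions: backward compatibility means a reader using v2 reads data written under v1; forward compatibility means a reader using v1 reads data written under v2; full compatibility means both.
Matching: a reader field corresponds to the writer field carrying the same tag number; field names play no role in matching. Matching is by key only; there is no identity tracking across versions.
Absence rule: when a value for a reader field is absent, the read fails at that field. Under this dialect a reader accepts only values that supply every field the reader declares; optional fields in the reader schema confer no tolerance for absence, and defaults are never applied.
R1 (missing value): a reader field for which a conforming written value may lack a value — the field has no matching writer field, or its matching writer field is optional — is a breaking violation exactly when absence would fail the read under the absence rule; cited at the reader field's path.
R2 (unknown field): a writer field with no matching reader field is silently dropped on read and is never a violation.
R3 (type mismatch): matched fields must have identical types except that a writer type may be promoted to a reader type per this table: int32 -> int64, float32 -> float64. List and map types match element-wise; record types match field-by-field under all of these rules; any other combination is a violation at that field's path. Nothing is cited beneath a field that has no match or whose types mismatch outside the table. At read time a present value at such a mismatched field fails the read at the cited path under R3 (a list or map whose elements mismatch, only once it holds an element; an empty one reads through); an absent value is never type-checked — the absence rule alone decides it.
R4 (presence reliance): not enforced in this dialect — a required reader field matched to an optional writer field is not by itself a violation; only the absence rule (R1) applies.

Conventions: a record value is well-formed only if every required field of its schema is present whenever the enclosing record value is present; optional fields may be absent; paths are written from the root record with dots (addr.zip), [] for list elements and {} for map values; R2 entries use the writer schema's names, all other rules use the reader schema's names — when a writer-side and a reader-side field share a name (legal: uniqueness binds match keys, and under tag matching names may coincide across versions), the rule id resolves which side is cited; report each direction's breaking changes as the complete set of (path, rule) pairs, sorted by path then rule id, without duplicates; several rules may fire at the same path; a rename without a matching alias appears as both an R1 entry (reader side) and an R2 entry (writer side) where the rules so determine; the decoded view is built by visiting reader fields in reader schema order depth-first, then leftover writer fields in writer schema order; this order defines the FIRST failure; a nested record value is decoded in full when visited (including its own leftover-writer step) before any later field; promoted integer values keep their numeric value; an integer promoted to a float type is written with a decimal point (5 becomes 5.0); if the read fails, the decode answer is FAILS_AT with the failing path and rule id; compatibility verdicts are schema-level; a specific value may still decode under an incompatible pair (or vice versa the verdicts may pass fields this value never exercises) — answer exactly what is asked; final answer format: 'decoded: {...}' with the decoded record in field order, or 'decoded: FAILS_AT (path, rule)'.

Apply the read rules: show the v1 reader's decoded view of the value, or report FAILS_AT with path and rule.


each type pair in Ticket: writer, then reader
decode walk for Ticket under reader schema v1:
  attrs := [40, -2]
  read fails at addr.duration under R1 (no fill)
  => FAILS_AT (addr.duration, R1)
ruling out the remaining Ticket differences:
  added field street to record Money: required string, tag 26, default "gamma" (in v2 it sits immediately before active) -> a verdict-level change on Ticket — the shown value reads the same
  field active in record Money: type bool changed to bytes -> a verdict-level change on Ticket — the shown value reads the same

decoded: FAILS_AT (addr.duration, R1)


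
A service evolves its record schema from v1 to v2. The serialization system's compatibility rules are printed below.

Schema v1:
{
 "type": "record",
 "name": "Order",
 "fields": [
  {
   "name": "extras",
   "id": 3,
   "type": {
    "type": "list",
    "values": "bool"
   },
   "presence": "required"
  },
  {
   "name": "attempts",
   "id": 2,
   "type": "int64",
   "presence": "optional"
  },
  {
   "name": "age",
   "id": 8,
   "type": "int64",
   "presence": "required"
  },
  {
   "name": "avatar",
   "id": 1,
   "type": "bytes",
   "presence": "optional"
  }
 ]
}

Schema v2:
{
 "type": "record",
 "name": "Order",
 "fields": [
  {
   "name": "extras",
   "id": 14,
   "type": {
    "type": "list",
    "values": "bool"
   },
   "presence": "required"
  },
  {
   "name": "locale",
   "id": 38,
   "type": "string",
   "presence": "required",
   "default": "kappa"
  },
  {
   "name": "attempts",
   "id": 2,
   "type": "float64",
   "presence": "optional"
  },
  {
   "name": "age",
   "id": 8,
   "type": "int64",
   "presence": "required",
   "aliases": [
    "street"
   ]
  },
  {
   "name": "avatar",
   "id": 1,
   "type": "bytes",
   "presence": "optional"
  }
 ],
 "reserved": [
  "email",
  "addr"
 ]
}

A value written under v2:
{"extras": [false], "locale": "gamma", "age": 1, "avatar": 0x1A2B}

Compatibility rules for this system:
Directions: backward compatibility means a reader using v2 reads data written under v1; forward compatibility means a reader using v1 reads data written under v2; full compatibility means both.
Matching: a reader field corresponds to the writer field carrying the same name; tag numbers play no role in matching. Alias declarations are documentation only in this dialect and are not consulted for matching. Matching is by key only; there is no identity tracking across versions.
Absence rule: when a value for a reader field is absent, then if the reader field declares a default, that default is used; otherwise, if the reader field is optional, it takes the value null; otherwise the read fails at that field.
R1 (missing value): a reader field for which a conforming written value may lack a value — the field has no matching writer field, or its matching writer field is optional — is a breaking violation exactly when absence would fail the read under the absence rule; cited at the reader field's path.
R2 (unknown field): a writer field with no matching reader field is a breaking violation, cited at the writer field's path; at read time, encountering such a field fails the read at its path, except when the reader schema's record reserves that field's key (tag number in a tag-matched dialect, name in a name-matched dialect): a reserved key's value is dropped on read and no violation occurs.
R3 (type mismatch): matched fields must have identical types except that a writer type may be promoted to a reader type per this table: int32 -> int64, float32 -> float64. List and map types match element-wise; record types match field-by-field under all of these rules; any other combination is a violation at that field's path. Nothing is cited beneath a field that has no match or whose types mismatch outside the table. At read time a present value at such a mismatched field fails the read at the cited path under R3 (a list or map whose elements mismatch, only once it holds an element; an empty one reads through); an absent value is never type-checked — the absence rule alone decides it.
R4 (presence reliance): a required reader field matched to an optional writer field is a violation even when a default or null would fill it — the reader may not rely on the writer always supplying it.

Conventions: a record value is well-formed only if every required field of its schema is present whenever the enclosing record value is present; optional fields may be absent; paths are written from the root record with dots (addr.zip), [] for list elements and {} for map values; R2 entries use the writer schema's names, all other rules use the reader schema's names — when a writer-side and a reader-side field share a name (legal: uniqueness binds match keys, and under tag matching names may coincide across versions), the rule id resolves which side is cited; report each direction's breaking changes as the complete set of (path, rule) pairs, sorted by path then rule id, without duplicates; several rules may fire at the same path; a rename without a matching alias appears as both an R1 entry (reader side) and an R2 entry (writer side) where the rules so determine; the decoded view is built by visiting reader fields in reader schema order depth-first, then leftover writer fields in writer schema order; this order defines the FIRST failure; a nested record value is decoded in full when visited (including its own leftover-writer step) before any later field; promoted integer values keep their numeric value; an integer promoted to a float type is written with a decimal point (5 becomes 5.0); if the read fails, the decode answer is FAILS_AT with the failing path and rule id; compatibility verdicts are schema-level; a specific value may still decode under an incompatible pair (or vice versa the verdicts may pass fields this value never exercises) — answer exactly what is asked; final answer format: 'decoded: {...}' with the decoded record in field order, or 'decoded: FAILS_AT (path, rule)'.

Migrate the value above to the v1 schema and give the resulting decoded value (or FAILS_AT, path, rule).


decoded: FAILS_AT (locale, R2)

in Order below, arrows point writer -> reader
decoding the Order value with the v1 reader:
  extras := [false]
  attempts := null (not supplied -> null)
  age := 1
  avatar := 0x1A2B
  read fails at locale under R2 (unknown field)
  => FAILS_AT (locale, R2)
the other Order changes do not affect what is asked:
  field extras in record Order: tag 3 changed to 14 -> inert under this dialect — no rule fires on Order and the result does not move
  field attempts in record Order: type int64 changed to float64 -> matters for Order compatibility verdicts, not for this value's decode
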